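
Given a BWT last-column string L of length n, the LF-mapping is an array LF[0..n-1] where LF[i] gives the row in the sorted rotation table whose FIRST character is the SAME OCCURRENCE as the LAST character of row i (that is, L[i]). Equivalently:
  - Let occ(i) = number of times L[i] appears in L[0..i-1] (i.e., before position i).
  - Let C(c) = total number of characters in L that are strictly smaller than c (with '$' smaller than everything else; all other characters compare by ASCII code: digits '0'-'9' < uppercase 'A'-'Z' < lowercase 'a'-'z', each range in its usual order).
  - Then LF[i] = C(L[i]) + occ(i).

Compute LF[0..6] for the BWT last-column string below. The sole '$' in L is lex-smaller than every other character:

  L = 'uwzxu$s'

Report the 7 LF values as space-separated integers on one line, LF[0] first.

Char counts: '$':1, 's':1, 'u':2, 'w':1, 'x':1, 'z':1
C (first-col start): C('$')=0, C('s')=1, C('u')=2, C('w')=4, C('x')=5, C('z')=6
L[0]='u': occ=0, LF[0]=C('u')+0=2+0=2
L[1]='w': occ=0, LF[1]=C('w')+0=4+0=4
L[2]='z': occ=0, LF[2]=C('z')+0=6+0=6
L[3]='x': occ=0, LF[3]=C('x')+0=5+0=5
L[4]='u': occ=1, LF[4]=C('u')+1=2+1=3
L[5]='$': occ=0, LF[5]=C('$')+0=0+0=0
L[6]='s': occ=0, LF[6]=C('s')+0=1+0=1

Answer: 2 4 6 5 3 0 1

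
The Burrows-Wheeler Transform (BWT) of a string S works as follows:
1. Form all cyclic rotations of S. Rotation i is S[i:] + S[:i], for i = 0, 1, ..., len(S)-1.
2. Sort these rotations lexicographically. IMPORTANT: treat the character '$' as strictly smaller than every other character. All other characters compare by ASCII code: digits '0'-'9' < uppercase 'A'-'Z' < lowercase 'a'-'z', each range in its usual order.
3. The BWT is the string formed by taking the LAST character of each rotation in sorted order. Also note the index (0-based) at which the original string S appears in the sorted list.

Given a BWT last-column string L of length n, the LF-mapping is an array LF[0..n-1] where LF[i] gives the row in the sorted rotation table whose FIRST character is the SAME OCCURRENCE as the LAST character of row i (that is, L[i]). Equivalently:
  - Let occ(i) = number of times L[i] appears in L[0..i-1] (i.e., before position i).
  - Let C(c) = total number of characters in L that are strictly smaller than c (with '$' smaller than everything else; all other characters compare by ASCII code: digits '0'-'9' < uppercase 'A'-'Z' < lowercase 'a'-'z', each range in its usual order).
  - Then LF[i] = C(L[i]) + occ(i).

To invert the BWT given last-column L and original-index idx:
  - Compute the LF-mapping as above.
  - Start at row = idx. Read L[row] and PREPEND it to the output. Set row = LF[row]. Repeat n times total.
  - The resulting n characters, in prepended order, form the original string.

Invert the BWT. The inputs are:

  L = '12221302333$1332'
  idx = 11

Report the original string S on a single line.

LF mapping: 2 5 6 7 3 10 1 8 11 12 13 0 4 14 15 9
Walk LF starting at row 11, prepending L[row]:
  step 1: row=11, L[11]='$', prepend. Next row=LF[11]=0
  step 2: row=0, L[0]='1', prepend. Next row=LF[0]=2
  step 3: row=2, L[2]='2', prepend. Next row=LF[2]=6
  step 4: row=6, L[6]='0', prepend. Next row=LF[6]=1
  step 5: row=1, L[1]='2', prepend. Next row=LF[1]=5
  step 6: row=5, L[5]='3', prepend. Next row=LF[5]=10
  step 7: row=10, L[10]='3', prepend. Next row=LF[10]=13
  step 8: row=13, L[13]='3', prepend. Next row=LF[13]=14
  step 9: row=14, L[14]='3', prepend. Next row=LF[14]=15
  step 10: row=15, L[15]='2', prepend. Next row=LF[15]=9
  step 11: row=9, L[9]='3', prepend. Next row=LF[9]=12
  step 12: row=12, L[12]='1', prepend. Next row=LF[12]=4
  step 13: row=4, L[4]='1', prepend. Next row=LF[4]=3
  step 14: row=3, L[3]='2', prepend. Next row=LF[3]=7
  step 15: row=7, L[7]='2', prepend. Next row=LF[7]=8
  step 16: row=8, L[8]='3', prepend. Next row=LF[8]=11
Reversed output: 322113233332021$

Answer: 322113233332021$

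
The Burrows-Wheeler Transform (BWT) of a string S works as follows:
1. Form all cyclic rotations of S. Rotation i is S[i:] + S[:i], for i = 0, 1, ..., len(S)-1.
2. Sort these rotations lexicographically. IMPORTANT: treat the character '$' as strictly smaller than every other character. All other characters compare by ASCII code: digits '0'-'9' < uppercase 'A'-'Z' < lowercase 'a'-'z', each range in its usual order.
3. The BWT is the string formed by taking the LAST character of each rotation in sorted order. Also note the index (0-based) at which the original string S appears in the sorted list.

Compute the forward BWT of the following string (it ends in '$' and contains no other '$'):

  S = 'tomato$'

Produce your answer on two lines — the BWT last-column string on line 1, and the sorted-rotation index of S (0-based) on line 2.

All 7 rotations (rotation i = S[i:]+S[:i]):
  rot[0] = tomato$
  rot[1] = omato$t
  rot[2] = mato$to
  rot[3] = ato$tom
  rot[4] = to$toma
  rot[5] = o$tomat
  rot[6] = $tomato
Sorted (with $ < everything):
  sorted[0] = $tomato  (last char: 'o')
  sorted[1] = ato$tom  (last char: 'm')
  sorted[2] = mato$to  (last char: 'o')
  sorted[3] = o$tomat  (last char: 't')
  sorted[4] = omato$t  (last char: 't')
  sorted[5] = to$toma  (last char: 'a')
  sorted[6] = tomato$  (last char: '$')
Last column: omotta$
Original string S is at sorted index 6

Answer: omotta$
6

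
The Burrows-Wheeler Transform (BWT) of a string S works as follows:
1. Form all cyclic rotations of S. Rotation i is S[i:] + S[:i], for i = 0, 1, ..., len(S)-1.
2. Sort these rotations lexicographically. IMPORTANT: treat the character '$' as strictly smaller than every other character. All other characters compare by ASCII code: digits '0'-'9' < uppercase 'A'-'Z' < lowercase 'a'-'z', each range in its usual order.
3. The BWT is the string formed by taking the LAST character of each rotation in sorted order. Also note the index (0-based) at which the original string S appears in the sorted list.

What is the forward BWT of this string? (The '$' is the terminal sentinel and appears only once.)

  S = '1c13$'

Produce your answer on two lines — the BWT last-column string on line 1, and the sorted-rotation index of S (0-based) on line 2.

All 5 rotations (rotation i = S[i:]+S[:i]):
  rot[0] = 1c13$
  rot[1] = c13$1
  rot[2] = 13$1c
  rot[3] = 3$1c1
  rot[4] = $1c13
Sorted (with $ < everything):
  sorted[0] = $1c13  (last char: '3')
  sorted[1] = 13$1c  (last char: 'c')
  sorted[2] = 1c13$  (last char: '$')
  sorted[3] = 3$1c1  (last char: '1')
  sorted[4] = c13$1  (last char: '1')
Last column: 3c$11
Original string S is at sorted index 2

Answer: 3c$11
2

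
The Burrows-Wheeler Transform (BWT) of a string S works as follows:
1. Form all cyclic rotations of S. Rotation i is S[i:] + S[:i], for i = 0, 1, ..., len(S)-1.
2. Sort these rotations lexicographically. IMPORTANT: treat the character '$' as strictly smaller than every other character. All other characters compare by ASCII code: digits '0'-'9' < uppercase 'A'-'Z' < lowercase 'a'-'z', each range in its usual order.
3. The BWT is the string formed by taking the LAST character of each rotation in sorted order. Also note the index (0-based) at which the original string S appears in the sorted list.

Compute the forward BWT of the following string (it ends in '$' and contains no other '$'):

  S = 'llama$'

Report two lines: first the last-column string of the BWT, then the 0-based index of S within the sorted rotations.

Answer: amll$a
4

Derivation:
All 6 rotations (rotation i = S[i:]+S[:i]):
  rot[0] = llama$
  rot[1] = lama$l
  rot[2] = ama$ll
  rot[3] = ma$lla
  rot[4] = a$llam
  rot[5] = $llama
Sorted (with $ < everything):
  sorted[0] = $llama  (last char: 'a')
  sorted[1] = a$llam  (last char: 'm')
  sorted[2] = ama$ll  (last char: 'l')
  sorted[3] = lama$l  (last char: 'l')
  sorted[4] = llama$  (last char: '$')
  sorted[5] = ma$lla  (last char: 'a')
Last column: amll$a
Original string S is at sorted index 4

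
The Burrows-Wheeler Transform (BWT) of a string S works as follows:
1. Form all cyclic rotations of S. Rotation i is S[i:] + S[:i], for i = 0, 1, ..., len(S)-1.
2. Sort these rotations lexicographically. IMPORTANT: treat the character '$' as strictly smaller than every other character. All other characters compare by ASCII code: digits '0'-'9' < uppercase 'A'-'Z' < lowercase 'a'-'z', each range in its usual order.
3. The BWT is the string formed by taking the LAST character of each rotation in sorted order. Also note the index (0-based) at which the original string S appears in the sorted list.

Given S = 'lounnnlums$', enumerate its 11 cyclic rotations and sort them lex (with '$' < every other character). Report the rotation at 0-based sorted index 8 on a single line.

All 11 rotations (rotation i = S[i:]+S[:i]):
  rot[0] = lounnnlums$
  rot[1] = ounnnlums$l
  rot[2] = unnnlums$lo
  rot[3] = nnnlums$lou
  rot[4] = nnlums$loun
  rot[5] = nlums$lounn
  rot[6] = lums$lounnn
  rot[7] = ums$lounnnl
  rot[8] = ms$lounnnlu
  rot[9] = s$lounnnlum
  rot[10] = $lounnnlums
Sorted (with $ < everything):
  sorted[0] = $lounnnlums
  sorted[1] = lounnnlums$
  sorted[2] = lums$lounnn
  sorted[3] = ms$lounnnlu
  sorted[4] = nlums$lounn
  sorted[5] = nnlums$loun
  sorted[6] = nnnlums$lou
  sorted[7] = ounnnlums$l
  sorted[8] = s$lounnnlum
  sorted[9] = ums$lounnnl
  sorted[10] = unnnlums$lo
sorted[8] = s$lounnnlum

Answer: s$lounnnlum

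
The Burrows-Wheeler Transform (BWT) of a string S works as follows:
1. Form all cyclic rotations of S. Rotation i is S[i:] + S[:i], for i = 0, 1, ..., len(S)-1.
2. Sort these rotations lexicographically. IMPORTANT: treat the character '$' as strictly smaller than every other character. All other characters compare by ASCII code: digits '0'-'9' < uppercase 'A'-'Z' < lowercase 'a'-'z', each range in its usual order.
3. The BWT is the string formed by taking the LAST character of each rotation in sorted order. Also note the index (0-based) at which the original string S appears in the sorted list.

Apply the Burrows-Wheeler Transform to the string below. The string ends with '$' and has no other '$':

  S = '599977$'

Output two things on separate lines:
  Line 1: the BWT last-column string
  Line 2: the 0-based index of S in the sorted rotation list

Answer: 7$79995
1

Derivation:
All 7 rotations (rotation i = S[i:]+S[:i]):
  rot[0] = 599977$
  rot[1] = 99977$5
  rot[2] = 9977$59
  rot[3] = 977$599
  rot[4] = 77$5999
  rot[5] = 7$59997
  rot[6] = $599977
Sorted (with $ < everything):
  sorted[0] = $599977  (last char: '7')
  sorted[1] = 599977$  (last char: '$')
  sorted[2] = 7$59997  (last char: '7')
  sorted[3] = 77$5999  (last char: '9')
  sorted[4] = 977$599  (last char: '9')
  sorted[5] = 9977$59  (last char: '9')
  sorted[6] = 99977$5  (last char: '5')
Last column: 7$79995
Original string S is at sorted index 1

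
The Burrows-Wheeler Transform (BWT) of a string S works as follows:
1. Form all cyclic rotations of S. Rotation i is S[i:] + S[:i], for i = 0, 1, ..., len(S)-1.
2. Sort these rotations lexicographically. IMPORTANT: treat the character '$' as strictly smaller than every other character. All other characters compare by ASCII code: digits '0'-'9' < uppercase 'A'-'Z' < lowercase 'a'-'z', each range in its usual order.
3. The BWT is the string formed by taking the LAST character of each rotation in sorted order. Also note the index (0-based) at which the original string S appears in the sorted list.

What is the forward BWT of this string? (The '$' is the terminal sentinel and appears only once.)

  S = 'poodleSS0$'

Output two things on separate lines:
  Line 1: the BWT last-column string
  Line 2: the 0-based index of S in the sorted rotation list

Answer: 0SSeoldop$
9

Derivation:
All 10 rotations (rotation i = S[i:]+S[:i]):
  rot[0] = poodleSS0$
  rot[1] = oodleSS0$p
  rot[2] = odleSS0$po
  rot[3] = dleSS0$poo
  rot[4] = leSS0$pood
  rot[5] = eSS0$poodl
  rot[6] = SS0$poodle
  rot[7] = S0$poodleS
  rot[8] = 0$poodleSS
  rot[9] = $poodleSS0
Sorted (with $ < everything):
  sorted[0] = $poodleSS0  (last char: '0')
  sorted[1] = 0$poodleSS  (last char: 'S')
  sorted[2] = S0$poodleS  (last char: 'S')
  sorted[3] = SS0$poodle  (last char: 'e')
  sorted[4] = dleSS0$poo  (last char: 'o')
  sorted[5] = eSS0$poodl  (last char: 'l')
  sorted[6] = leSS0$pood  (last char: 'd')
  sorted[7] = odleSS0$po  (last char: 'o')
  sorted[8] = oodleSS0$p  (last char: 'p')
  sorted[9] = poodleSS0$  (last char: '$')
Last column: 0SSeoldop$
Original string S is at sorted index 9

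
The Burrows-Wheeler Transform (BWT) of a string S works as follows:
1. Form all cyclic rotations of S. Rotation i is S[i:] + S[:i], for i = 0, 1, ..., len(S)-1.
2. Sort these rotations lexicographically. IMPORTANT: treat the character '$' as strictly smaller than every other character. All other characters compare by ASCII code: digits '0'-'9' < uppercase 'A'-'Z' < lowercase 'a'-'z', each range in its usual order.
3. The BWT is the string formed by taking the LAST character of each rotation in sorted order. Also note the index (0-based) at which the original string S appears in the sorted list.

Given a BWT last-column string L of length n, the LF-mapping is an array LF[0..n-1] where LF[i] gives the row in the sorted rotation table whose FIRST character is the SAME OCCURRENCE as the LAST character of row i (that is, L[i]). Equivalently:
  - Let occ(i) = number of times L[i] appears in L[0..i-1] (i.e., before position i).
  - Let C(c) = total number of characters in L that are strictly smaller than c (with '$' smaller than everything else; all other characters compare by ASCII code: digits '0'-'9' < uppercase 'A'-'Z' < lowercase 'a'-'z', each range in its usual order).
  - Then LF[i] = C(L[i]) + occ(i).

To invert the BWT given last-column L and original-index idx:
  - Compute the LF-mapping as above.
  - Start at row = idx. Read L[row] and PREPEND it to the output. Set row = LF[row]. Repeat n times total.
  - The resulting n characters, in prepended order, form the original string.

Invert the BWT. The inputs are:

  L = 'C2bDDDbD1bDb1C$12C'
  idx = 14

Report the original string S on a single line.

Answer: b1DCDD21CbD2bD1bC$

Derivation:
LF mapping: 6 4 14 9 10 11 15 12 1 16 13 17 2 7 0 3 5 8
Walk LF starting at row 14, prepending L[row]:
  step 1: row=14, L[14]='$', prepend. Next row=LF[14]=0
  step 2: row=0, L[0]='C', prepend. Next row=LF[0]=6
  step 3: row=6, L[6]='b', prepend. Next row=LF[6]=15
  step 4: row=15, L[15]='1', prepend. Next row=LF[15]=3
  step 5: row=3, L[3]='D', prepend. Next row=LF[3]=9
  step 6: row=9, L[9]='b', prepend. Next row=LF[9]=16
  step 7: row=16, L[16]='2', prepend. Next row=LF[16]=5
  step 8: row=5, L[5]='D', prepend. Next row=LF[5]=11
  step 9: row=11, L[11]='b', prepend. Next row=LF[11]=17
  step 10: row=17, L[17]='C', prepend. Next row=LF[17]=8
  step 11: row=8, L[8]='1', prepend. Next row=LF[8]=1
  step 12: row=1, L[1]='2', prepend. Next row=LF[1]=4
  step 13: row=4, L[4]='D', prepend. Next row=LF[4]=10
  step 14: row=10, L[10]='D', prepend. Next row=LF[10]=13
  step 15: row=13, L[13]='C', prepend. Next row=LF[13]=7
  step 16: row=7, L[7]='D', prepend. Next row=LF[7]=12
  step 17: row=12, L[12]='1', prepend. Next row=LF[12]=2
  step 18: row=2, L[2]='b', prepend. Next row=LF[2]=14
Reversed output: b1DCDD21CbD2bD1bC$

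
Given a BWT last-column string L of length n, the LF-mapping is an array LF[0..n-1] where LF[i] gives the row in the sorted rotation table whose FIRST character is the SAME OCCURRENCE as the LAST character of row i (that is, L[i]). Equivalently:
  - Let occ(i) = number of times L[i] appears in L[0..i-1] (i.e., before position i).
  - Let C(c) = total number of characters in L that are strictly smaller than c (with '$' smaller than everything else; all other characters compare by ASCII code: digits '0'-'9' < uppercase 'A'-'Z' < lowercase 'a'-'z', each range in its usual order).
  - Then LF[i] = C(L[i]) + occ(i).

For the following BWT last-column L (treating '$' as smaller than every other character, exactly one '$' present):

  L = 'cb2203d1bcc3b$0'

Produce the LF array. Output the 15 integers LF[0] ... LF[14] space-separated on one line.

Answer: 11 8 4 5 1 6 14 3 9 12 13 7 10 0 2

Derivation:
Char counts: '$':1, '0':2, '1':1, '2':2, '3':2, 'b':3, 'c':3, 'd':1
C (first-col start): C('$')=0, C('0')=1, C('1')=3, C('2')=4, C('3')=6, C('b')=8, C('c')=11, C('d')=14
L[0]='c': occ=0, LF[0]=C('c')+0=11+0=11
L[1]='b': occ=0, LF[1]=C('b')+0=8+0=8
L[2]='2': occ=0, LF[2]=C('2')+0=4+0=4
L[3]='2': occ=1, LF[3]=C('2')+1=4+1=5
L[4]='0': occ=0, LF[4]=C('0')+0=1+0=1
L[5]='3': occ=0, LF[5]=C('3')+0=6+0=6
L[6]='d': occ=0, LF[6]=C('d')+0=14+0=14
L[7]='1': occ=0, LF[7]=C('1')+0=3+0=3
L[8]='b': occ=1, LF[8]=C('b')+1=8+1=9
L[9]='c': occ=1, LF[9]=C('c')+1=11+1=12
L[10]='c': occ=2, LF[10]=C('c')+2=11+2=13
L[11]='3': occ=1, LF[11]=C('3')+1=6+1=7
L[12]='b': occ=2, LF[12]=C('b')+2=8+2=10
L[13]='$': occ=0, LF[13]=C('$')+0=0+0=0
L[14]='0': occ=1, LF[14]=C('0')+1=1+1=2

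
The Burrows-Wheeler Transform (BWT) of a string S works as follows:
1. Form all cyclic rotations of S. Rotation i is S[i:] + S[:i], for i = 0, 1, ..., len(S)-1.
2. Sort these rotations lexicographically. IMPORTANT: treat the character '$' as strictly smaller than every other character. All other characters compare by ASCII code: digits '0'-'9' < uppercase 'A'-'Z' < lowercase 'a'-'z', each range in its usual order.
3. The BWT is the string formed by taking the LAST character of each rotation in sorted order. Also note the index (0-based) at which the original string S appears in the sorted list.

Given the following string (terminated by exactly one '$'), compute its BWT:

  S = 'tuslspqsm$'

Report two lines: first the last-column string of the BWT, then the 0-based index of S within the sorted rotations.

Answer: mssspuql$t
8

Derivation:
All 10 rotations (rotation i = S[i:]+S[:i]):
  rot[0] = tuslspqsm$
  rot[1] = uslspqsm$t
  rot[2] = slspqsm$tu
  rot[3] = lspqsm$tus
  rot[4] = spqsm$tusl
  rot[5] = pqsm$tusls
  rot[6] = qsm$tuslsp
  rot[7] = sm$tuslspq
  rot[8] = m$tuslspqs
  rot[9] = $tuslspqsm
Sorted (with $ < everything):
  sorted[0] = $tuslspqsm  (last char: 'm')
  sorted[1] = lspqsm$tus  (last char: 's')
  sorted[2] = m$tuslspqs  (last char: 's')
  sorted[3] = pqsm$tusls  (last char: 's')
  sorted[4] = qsm$tuslsp  (last char: 'p')
  sorted[5] = slspqsm$tu  (last char: 'u')
  sorted[6] = sm$tuslspq  (last char: 'q')
  sorted[7] = spqsm$tusl  (last char: 'l')
  sorted[8] = tuslspqsm$  (last char: '$')
  sorted[9] = uslspqsm$t  (last char: 't')
Last column: mssspuql$t
Original string S is at sorted index 8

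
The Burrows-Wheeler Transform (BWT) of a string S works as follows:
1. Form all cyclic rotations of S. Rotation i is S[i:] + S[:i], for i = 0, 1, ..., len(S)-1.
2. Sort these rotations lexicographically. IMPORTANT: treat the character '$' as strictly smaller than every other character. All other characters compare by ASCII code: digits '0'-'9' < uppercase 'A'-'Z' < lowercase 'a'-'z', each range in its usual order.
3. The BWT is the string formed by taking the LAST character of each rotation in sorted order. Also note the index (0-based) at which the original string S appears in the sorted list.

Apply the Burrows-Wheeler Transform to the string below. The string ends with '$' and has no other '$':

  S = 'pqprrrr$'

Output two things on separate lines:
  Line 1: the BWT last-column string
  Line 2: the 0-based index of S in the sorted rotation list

Answer: r$qprrrp
1

Derivation:
All 8 rotations (rotation i = S[i:]+S[:i]):
  rot[0] = pqprrrr$
  rot[1] = qprrrr$p
  rot[2] = prrrr$pq
  rot[3] = rrrr$pqp
  rot[4] = rrr$pqpr
  rot[5] = rr$pqprr
  rot[6] = r$pqprrr
  rot[7] = $pqprrrr
Sorted (with $ < everything):
  sorted[0] = $pqprrrr  (last char: 'r')
  sorted[1] = pqprrrr$  (last char: '$')
  sorted[2] = prrrr$pq  (last char: 'q')
  sorted[3] = qprrrr$p  (last char: 'p')
  sorted[4] = r$pqprrr  (last char: 'r')
  sorted[5] = rr$pqprr  (last char: 'r')
  sorted[6] = rrr$pqpr  (last char: 'r')
  sorted[7] = rrrr$pqp  (last char: 'p')
Last column: r$qprrrp
Original string S is at sorted index 1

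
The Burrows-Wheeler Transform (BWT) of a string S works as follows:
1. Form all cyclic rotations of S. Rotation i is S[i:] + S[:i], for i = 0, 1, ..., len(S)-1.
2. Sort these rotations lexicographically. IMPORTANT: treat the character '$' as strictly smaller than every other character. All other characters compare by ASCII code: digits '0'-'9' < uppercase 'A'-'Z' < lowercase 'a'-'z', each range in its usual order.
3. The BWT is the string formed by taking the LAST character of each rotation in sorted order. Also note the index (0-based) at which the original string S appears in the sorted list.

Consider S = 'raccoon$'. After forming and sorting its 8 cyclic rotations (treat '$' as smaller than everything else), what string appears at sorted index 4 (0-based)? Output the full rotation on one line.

Answer: n$raccoo

Derivation:
All 8 rotations (rotation i = S[i:]+S[:i]):
  rot[0] = raccoon$
  rot[1] = accoon$r
  rot[2] = ccoon$ra
  rot[3] = coon$rac
  rot[4] = oon$racc
  rot[5] = on$racco
  rot[6] = n$raccoo
  rot[7] = $raccoon
Sorted (with $ < everything):
  sorted[0] = $raccoon
  sorted[1] = accoon$r
  sorted[2] = ccoon$ra
  sorted[3] = coon$rac
  sorted[4] = n$raccoo
  sorted[5] = on$racco
  sorted[6] = oon$racc
  sorted[7] = raccoon$
sorted[4] = n$raccoo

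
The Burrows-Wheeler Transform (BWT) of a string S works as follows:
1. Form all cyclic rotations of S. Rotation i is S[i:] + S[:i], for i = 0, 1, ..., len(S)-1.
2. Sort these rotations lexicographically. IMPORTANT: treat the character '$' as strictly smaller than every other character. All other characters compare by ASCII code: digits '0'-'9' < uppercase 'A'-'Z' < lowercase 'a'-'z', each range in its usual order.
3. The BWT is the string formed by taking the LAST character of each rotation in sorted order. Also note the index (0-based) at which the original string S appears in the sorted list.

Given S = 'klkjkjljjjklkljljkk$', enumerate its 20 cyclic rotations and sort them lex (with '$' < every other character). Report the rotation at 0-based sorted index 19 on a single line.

All 20 rotations (rotation i = S[i:]+S[:i]):
  rot[0] = klkjkjljjjklkljljkk$
  rot[1] = lkjkjljjjklkljljkk$k
  rot[2] = kjkjljjjklkljljkk$kl
  rot[3] = jkjljjjklkljljkk$klk
  rot[4] = kjljjjklkljljkk$klkj
  rot[5] = jljjjklkljljkk$klkjk
  rot[6] = ljjjklkljljkk$klkjkj
  rot[7] = jjjklkljljkk$klkjkjl
  rot[8] = jjklkljljkk$klkjkjlj
  rot[9] = jklkljljkk$klkjkjljj
  rot[10] = klkljljkk$klkjkjljjj
  rot[11] = lkljljkk$klkjkjljjjk
  rot[12] = kljljkk$klkjkjljjjkl
  rot[13] = ljljkk$klkjkjljjjklk
  rot[14] = jljkk$klkjkjljjjklkl
  rot[15] = ljkk$klkjkjljjjklklj
  rot[16] = jkk$klkjkjljjjklkljl
  rot[17] = kk$klkjkjljjjklkljlj
  rot[18] = k$klkjkjljjjklkljljk
  rot[19] = $klkjkjljjjklkljljkk
Sorted (with $ < everything):
  sorted[0] = $klkjkjljjjklkljljkk
  sorted[1] = jjjklkljljkk$klkjkjl
  sorted[2] = jjklkljljkk$klkjkjlj
  sorted[3] = jkjljjjklkljljkk$klk
  sorted[4] = jkk$klkjkjljjjklkljl
  sorted[5] = jklkljljkk$klkjkjljj
  sorted[6] = jljjjklkljljkk$klkjk
  sorted[7] = jljkk$klkjkjljjjklkl
  sorted[8] = k$klkjkjljjjklkljljk
  sorted[9] = kjkjljjjklkljljkk$kl
  sorted[10] = kjljjjklkljljkk$klkj
  sorted[11] = kk$klkjkjljjjklkljlj
  sorted[12] = kljljkk$klkjkjljjjkl
  sorted[13] = klkjkjljjjklkljljkk$
  sorted[14] = klkljljkk$klkjkjljjj
  sorted[15] = ljjjklkljljkk$klkjkj
  sorted[16] = ljkk$klkjkjljjjklklj
  sorted[17] = ljljkk$klkjkjljjjklk
  sorted[18] = lkjkjljjjklkljljkk$k
  sorted[19] = lkljljkk$klkjkjljjjk
sorted[19] = lkljljkk$klkjkjljjjk

Answer: lkljljkk$klkjkjljjjk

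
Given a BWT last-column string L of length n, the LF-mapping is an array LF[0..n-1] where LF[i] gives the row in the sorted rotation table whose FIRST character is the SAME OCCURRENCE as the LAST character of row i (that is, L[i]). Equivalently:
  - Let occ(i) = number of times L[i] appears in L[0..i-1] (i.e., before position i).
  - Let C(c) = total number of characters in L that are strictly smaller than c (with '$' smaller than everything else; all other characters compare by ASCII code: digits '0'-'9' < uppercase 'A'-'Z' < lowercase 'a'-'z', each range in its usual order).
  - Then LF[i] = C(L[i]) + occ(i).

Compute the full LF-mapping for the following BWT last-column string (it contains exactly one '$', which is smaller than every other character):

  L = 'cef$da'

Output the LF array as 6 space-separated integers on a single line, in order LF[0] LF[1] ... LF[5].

Answer: 2 4 5 0 3 1

Derivation:
Char counts: '$':1, 'a':1, 'c':1, 'd':1, 'e':1, 'f':1
C (first-col start): C('$')=0, C('a')=1, C('c')=2, C('d')=3, C('e')=4, C('f')=5
L[0]='c': occ=0, LF[0]=C('c')+0=2+0=2
L[1]='e': occ=0, LF[1]=C('e')+0=4+0=4
L[2]='f': occ=0, LF[2]=C('f')+0=5+0=5
L[3]='$': occ=0, LF[3]=C('$')+0=0+0=0
L[4]='d': occ=0, LF[4]=C('d')+0=3+0=3
L[5]='a': occ=0, LF[5]=C('a')+0=1+0=1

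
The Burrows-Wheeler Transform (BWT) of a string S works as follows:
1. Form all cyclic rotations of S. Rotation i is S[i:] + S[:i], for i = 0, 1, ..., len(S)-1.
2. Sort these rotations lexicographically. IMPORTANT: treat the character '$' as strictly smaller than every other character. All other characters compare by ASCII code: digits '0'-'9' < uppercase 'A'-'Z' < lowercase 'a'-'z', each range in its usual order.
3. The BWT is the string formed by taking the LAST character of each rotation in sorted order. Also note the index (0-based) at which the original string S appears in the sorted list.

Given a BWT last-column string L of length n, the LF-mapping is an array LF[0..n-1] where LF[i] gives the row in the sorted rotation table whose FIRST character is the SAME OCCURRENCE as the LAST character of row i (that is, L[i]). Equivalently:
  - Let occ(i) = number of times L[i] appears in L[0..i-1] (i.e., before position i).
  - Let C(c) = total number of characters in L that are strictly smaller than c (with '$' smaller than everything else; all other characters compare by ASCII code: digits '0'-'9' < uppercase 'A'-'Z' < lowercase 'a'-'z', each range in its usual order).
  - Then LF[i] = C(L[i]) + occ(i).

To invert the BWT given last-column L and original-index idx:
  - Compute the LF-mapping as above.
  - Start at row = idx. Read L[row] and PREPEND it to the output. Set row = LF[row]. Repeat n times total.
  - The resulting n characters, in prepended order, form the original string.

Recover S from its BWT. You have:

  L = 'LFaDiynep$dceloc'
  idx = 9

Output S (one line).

LF mapping: 3 2 4 1 10 15 12 8 14 0 7 5 9 11 13 6
Walk LF starting at row 9, prepending L[row]:
  step 1: row=9, L[9]='$', prepend. Next row=LF[9]=0
  step 2: row=0, L[0]='L', prepend. Next row=LF[0]=3
  step 3: row=3, L[3]='D', prepend. Next row=LF[3]=1
  step 4: row=1, L[1]='F', prepend. Next row=LF[1]=2
  step 5: row=2, L[2]='a', prepend. Next row=LF[2]=4
  step 6: row=4, L[4]='i', prepend. Next row=LF[4]=10
  step 7: row=10, L[10]='d', prepend. Next row=LF[10]=7
  step 8: row=7, L[7]='e', prepend. Next row=LF[7]=8
  step 9: row=8, L[8]='p', prepend. Next row=LF[8]=14
  step 10: row=14, L[14]='o', prepend. Next row=LF[14]=13
  step 11: row=13, L[13]='l', prepend. Next row=LF[13]=11
  step 12: row=11, L[11]='c', prepend. Next row=LF[11]=5
  step 13: row=5, L[5]='y', prepend. Next row=LF[5]=15
  step 14: row=15, L[15]='c', prepend. Next row=LF[15]=6
  step 15: row=6, L[6]='n', prepend. Next row=LF[6]=12
  step 16: row=12, L[12]='e', prepend. Next row=LF[12]=9
Reversed output: encyclopediaFDL$

Answer: encyclopediaFDL$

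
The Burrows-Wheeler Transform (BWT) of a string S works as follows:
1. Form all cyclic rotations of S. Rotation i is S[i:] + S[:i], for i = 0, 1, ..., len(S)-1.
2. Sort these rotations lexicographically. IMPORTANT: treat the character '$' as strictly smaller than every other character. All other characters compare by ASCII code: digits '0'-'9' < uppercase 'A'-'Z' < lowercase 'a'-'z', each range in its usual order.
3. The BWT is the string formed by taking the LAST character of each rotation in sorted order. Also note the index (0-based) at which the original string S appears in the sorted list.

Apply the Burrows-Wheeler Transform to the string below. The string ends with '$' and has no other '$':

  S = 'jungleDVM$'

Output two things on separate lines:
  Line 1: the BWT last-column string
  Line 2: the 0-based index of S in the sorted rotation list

Answer: MeVDln$guj
6

Derivation:
All 10 rotations (rotation i = S[i:]+S[:i]):
  rot[0] = jungleDVM$
  rot[1] = ungleDVM$j
  rot[2] = ngleDVM$ju
  rot[3] = gleDVM$jun
  rot[4] = leDVM$jung
  rot[5] = eDVM$jungl
  rot[6] = DVM$jungle
  rot[7] = VM$jungleD
  rot[8] = M$jungleDV
  rot[9] = $jungleDVM
Sorted (with $ < everything):
  sorted[0] = $jungleDVM  (last char: 'M')
  sorted[1] = DVM$jungle  (last char: 'e')
  sorted[2] = M$jungleDV  (last char: 'V')
  sorted[3] = VM$jungleD  (last char: 'D')
  sorted[4] = eDVM$jungl  (last char: 'l')
  sorted[5] = gleDVM$jun  (last char: 'n')
  sorted[6] = jungleDVM$  (last char: '$')
  sorted[7] = leDVM$jung  (last char: 'g')
  sorted[8] = ngleDVM$ju  (last char: 'u')
  sorted[9] = ungleDVM$j  (last char: 'j')
Last column: MeVDln$guj
Original string S is at sorted index 6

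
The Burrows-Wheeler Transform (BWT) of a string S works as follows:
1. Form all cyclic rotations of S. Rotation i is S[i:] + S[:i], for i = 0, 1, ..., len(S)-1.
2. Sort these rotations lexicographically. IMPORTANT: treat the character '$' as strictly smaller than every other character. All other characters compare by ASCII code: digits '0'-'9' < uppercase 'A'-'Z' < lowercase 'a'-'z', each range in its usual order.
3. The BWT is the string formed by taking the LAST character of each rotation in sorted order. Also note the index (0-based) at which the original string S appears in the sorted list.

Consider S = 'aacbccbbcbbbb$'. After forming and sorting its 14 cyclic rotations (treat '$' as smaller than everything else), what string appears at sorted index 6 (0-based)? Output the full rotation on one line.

Answer: bbbb$aacbccbbc

Derivation:
All 14 rotations (rotation i = S[i:]+S[:i]):
  rot[0] = aacbccbbcbbbb$
  rot[1] = acbccbbcbbbb$a
  rot[2] = cbccbbcbbbb$aa
  rot[3] = bccbbcbbbb$aac
  rot[4] = ccbbcbbbb$aacb
  rot[5] = cbbcbbbb$aacbc
  rot[6] = bbcbbbb$aacbcc
  rot[7] = bcbbbb$aacbccb
  rot[8] = cbbbb$aacbccbb
  rot[9] = bbbb$aacbccbbc
  rot[10] = bbb$aacbccbbcb
  rot[11] = bb$aacbccbbcbb
  rot[12] = b$aacbccbbcbbb
  rot[13] = $aacbccbbcbbbb
Sorted (with $ < everything):
  sorted[0] = $aacbccbbcbbbb
  sorted[1] = aacbccbbcbbbb$
  sorted[2] = acbccbbcbbbb$a
  sorted[3] = b$aacbccbbcbbb
  sorted[4] = bb$aacbccbbcbb
  sorted[5] = bbb$aacbccbbcb
  sorted[6] = bbbb$aacbccbbc
  sorted[7] = bbcbbbb$aacbcc
  sorted[8] = bcbbbb$aacbccb
  sorted[9] = bccbbcbbbb$aac
  sorted[10] = cbbbb$aacbccbb
  sorted[11] = cbbcbbbb$aacbc
  sorted[12] = cbccbbcbbbb$aa
  sorted[13] = ccbbcbbbb$aacb
sorted[6] = bbbb$aacbccbbc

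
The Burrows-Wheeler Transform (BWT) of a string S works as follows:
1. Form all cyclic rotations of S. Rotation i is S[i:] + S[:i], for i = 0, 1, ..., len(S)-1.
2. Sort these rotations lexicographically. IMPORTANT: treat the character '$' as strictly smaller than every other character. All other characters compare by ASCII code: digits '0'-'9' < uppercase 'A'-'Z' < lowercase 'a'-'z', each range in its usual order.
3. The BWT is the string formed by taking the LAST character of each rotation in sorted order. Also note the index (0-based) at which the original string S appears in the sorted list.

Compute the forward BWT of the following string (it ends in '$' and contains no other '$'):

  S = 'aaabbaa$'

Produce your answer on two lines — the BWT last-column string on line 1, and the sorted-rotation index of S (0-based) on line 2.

All 8 rotations (rotation i = S[i:]+S[:i]):
  rot[0] = aaabbaa$
  rot[1] = aabbaa$a
  rot[2] = abbaa$aa
  rot[3] = bbaa$aaa
  rot[4] = baa$aaab
  rot[5] = aa$aaabb
  rot[6] = a$aaabba
  rot[7] = $aaabbaa
Sorted (with $ < everything):
  sorted[0] = $aaabbaa  (last char: 'a')
  sorted[1] = a$aaabba  (last char: 'a')
  sorted[2] = aa$aaabb  (last char: 'b')
  sorted[3] = aaabbaa$  (last char: '$')
  sorted[4] = aabbaa$a  (last char: 'a')
  sorted[5] = abbaa$aa  (last char: 'a')
  sorted[6] = baa$aaab  (last char: 'b')
  sorted[7] = bbaa$aaa  (last char: 'a')
Last column: aab$aaba
Original string S is at sorted index 3

Answer: aab$aaba
3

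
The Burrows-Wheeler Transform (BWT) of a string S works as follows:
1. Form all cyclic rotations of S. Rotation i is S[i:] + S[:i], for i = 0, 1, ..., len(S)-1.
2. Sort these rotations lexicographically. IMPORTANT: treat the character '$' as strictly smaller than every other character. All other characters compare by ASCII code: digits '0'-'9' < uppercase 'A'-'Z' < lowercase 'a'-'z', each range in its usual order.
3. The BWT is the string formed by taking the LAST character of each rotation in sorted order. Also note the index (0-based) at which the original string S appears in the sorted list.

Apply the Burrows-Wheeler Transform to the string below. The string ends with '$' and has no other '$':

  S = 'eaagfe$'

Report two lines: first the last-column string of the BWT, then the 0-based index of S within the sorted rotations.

All 7 rotations (rotation i = S[i:]+S[:i]):
  rot[0] = eaagfe$
  rot[1] = aagfe$e
  rot[2] = agfe$ea
  rot[3] = gfe$eaa
  rot[4] = fe$eaag
  rot[5] = e$eaagf
  rot[6] = $eaagfe
Sorted (with $ < everything):
  sorted[0] = $eaagfe  (last char: 'e')
  sorted[1] = aagfe$e  (last char: 'e')
  sorted[2] = agfe$ea  (last char: 'a')
  sorted[3] = e$eaagf  (last char: 'f')
  sorted[4] = eaagfe$  (last char: '$')
  sorted[5] = fe$eaag  (last char: 'g')
  sorted[6] = gfe$eaa  (last char: 'a')
Last column: eeaf$ga
Original string S is at sorted index 4

Answer: eeaf$ga
4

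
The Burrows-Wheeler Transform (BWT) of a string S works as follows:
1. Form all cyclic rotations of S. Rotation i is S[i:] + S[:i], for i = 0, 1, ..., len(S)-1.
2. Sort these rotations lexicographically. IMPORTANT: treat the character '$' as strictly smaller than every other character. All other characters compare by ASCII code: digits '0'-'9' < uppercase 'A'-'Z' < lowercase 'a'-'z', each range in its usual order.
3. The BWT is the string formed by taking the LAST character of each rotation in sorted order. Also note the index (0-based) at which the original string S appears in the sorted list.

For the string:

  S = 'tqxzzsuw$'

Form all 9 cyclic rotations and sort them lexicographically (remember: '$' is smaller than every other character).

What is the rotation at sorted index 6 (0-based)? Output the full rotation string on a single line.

Answer: xzzsuw$tq

Derivation:
All 9 rotations (rotation i = S[i:]+S[:i]):
  rot[0] = tqxzzsuw$
  rot[1] = qxzzsuw$t
  rot[2] = xzzsuw$tq
  rot[3] = zzsuw$tqx
  rot[4] = zsuw$tqxz
  rot[5] = suw$tqxzz
  rot[6] = uw$tqxzzs
  rot[7] = w$tqxzzsu
  rot[8] = $tqxzzsuw
Sorted (with $ < everything):
  sorted[0] = $tqxzzsuw
  sorted[1] = qxzzsuw$t
  sorted[2] = suw$tqxzz
  sorted[3] = tqxzzsuw$
  sorted[4] = uw$tqxzzs
  sorted[5] = w$tqxzzsu
  sorted[6] = xzzsuw$tq
  sorted[7] = zsuw$tqxz
  sorted[8] = zzsuw$tqx
sorted[6] = xzzsuw$tq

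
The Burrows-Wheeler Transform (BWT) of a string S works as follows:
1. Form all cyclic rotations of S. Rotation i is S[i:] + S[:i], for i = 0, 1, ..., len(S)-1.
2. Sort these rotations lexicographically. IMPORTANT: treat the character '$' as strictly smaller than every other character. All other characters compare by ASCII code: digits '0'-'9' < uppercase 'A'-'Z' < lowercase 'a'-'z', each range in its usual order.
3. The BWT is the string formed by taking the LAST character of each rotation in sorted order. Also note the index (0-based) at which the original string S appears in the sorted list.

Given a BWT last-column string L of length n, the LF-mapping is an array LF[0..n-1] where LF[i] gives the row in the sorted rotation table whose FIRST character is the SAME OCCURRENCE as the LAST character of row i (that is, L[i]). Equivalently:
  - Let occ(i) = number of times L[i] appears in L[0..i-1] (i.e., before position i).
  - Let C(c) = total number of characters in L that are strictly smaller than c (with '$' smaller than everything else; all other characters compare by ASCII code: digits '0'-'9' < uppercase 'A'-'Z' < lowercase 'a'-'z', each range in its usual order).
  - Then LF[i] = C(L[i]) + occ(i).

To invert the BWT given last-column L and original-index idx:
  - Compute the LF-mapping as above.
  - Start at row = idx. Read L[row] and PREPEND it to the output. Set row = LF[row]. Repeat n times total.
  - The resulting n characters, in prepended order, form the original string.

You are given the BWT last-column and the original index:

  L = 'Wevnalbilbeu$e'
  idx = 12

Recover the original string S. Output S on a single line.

Answer: unbelievableW$

Derivation:
LF mapping: 1 5 13 11 2 9 3 8 10 4 6 12 0 7
Walk LF starting at row 12, prepending L[row]:
  step 1: row=12, L[12]='$', prepend. Next row=LF[12]=0
  step 2: row=0, L[0]='W', prepend. Next row=LF[0]=1
  step 3: row=1, L[1]='e', prepend. Next row=LF[1]=5
  step 4: row=5, L[5]='l', prepend. Next row=LF[5]=9
  step 5: row=9, L[9]='b', prepend. Next row=LF[9]=4
  step 6: row=4, L[4]='a', prepend. Next row=LF[4]=2
  step 7: row=2, L[2]='v', prepend. Next row=LF[2]=13
  step 8: row=13, L[13]='e', prepend. Next row=LF[13]=7
  step 9: row=7, L[7]='i', prepend. Next row=LF[7]=8
  step 10: row=8, L[8]='l', prepend. Next row=LF[8]=10
  step 11: row=10, L[10]='e', prepend. Next row=LF[10]=6
  step 12: row=6, L[6]='b', prepend. Next row=LF[6]=3
  step 13: row=3, L[3]='n', prepend. Next row=LF[3]=11
  step 14: row=11, L[11]='u', prepend. Next row=LF[11]=12
Reversed output: unbelievableW$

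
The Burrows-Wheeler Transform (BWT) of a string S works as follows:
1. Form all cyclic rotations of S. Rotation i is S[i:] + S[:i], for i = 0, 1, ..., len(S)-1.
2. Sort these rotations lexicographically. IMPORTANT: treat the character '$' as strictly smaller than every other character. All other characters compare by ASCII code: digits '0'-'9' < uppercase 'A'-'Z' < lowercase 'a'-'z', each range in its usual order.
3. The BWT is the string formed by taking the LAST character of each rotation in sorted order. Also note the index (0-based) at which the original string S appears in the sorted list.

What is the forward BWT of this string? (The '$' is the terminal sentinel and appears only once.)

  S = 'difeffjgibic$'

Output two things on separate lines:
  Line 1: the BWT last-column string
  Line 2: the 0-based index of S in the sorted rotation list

All 13 rotations (rotation i = S[i:]+S[:i]):
  rot[0] = difeffjgibic$
  rot[1] = ifeffjgibic$d
  rot[2] = feffjgibic$di
  rot[3] = effjgibic$dif
  rot[4] = ffjgibic$dife
  rot[5] = fjgibic$difef
  rot[6] = jgibic$difeff
  rot[7] = gibic$difeffj
  rot[8] = ibic$difeffjg
  rot[9] = bic$difeffjgi
  rot[10] = ic$difeffjgib
  rot[11] = c$difeffjgibi
  rot[12] = $difeffjgibic
Sorted (with $ < everything):
  sorted[0] = $difeffjgibic  (last char: 'c')
  sorted[1] = bic$difeffjgi  (last char: 'i')
  sorted[2] = c$difeffjgibi  (last char: 'i')
  sorted[3] = difeffjgibic$  (last char: '$')
  sorted[4] = effjgibic$dif  (last char: 'f')
  sorted[5] = feffjgibic$di  (last char: 'i')
  sorted[6] = ffjgibic$dife  (last char: 'e')
  sorted[7] = fjgibic$difef  (last char: 'f')
  sorted[8] = gibic$difeffj  (last char: 'j')
  sorted[9] = ibic$difeffjg  (last char: 'g')
  sorted[10] = ic$difeffjgib  (last char: 'b')
  sorted[11] = ifeffjgibic$d  (last char: 'd')
  sorted[12] = jgibic$difeff  (last char: 'f')
Last column: cii$fiefjgbdf
Original string S is at sorted index 3

Answer: cii$fiefjgbdf
3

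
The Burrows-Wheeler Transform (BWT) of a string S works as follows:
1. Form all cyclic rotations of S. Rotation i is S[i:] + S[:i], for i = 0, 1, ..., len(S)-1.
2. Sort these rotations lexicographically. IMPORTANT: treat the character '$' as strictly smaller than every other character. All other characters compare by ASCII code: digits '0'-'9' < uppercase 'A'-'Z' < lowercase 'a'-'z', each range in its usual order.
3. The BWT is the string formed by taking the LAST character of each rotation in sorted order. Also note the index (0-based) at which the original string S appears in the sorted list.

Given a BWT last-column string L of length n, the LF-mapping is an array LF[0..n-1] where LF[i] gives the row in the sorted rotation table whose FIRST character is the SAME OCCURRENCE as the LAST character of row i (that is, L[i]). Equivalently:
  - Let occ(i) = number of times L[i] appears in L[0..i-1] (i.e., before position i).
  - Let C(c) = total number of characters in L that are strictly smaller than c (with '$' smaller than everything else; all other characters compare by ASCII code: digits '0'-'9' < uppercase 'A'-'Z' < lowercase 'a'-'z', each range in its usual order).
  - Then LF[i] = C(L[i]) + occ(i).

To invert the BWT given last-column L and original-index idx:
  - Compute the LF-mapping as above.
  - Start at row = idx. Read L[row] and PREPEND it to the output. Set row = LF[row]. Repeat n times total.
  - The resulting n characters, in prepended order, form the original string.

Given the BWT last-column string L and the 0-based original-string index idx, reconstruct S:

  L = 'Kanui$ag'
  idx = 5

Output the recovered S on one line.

Answer: iguanaK$

Derivation:
LF mapping: 1 2 6 7 5 0 3 4
Walk LF starting at row 5, prepending L[row]:
  step 1: row=5, L[5]='$', prepend. Next row=LF[5]=0
  step 2: row=0, L[0]='K', prepend. Next row=LF[0]=1
  step 3: row=1, L[1]='a', prepend. Next row=LF[1]=2
  step 4: row=2, L[2]='n', prepend. Next row=LF[2]=6
  step 5: row=6, L[6]='a', prepend. Next row=LF[6]=3
  step 6: row=3, L[3]='u', prepend. Next row=LF[3]=7
  step 7: row=7, L[7]='g', prepend. Next row=LF[7]=4
  step 8: row=4, L[4]='i', prepend. Next row=LF[4]=5
Reversed output: iguanaK$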